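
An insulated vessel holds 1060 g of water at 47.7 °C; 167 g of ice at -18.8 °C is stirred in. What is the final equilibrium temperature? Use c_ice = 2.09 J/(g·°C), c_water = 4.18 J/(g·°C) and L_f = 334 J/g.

T_f ≈ 29.1 °C

Energy conservation, ΣQ = 0:
ice -18.8→0 °C: 167×2.09×18.8 = 6561.8; latent heat to melt: 167×334 = 55778; meltwater 0→T: 167×4.18×T = 698.06 T; water cools: 1060×4.18×(T − 47.7) = 4430.8(T − 47.7)
5128.9 T = 211349 − 62340 = 149009
T ≈ 29.05 °C (positive, so assuming full melt was valid).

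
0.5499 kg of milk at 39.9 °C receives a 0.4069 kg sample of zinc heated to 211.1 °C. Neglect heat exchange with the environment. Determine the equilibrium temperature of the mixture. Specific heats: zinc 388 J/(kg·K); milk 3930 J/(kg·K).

Heat gained plus heat lost sum to zero:
0.4069×388×(T − 211.1) + 0.5499×3930×(T − 39.9) = 0
157.88(T − 211.1) + 2161.1(T − 39.9) = 0
(157.88 + 2161.1) T = 157.88×211.1 + 2161.1×39.9
T = 119556 / 2319 = 51.6 °C

T_f ≈ 51.6 °C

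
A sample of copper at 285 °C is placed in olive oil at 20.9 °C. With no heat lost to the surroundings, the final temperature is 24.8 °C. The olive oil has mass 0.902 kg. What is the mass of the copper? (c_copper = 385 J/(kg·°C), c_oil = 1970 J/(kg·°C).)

Taking heat into each body as positive, Σ m c ΔT = 0:
m·385·(24.8 − 285) + 0.902·1970·(24.8 − 20.9) = 0
-100177 m = -6930.1
m = -6930.1/-100177 ≈ 0.06918 kg

m ≈ 0.0692 kg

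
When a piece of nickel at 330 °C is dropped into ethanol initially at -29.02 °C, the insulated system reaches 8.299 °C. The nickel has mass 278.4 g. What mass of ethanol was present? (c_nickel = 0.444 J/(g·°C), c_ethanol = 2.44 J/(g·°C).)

m ≈ 437 g

Setting the total heat transfer to zero:
278.4·0.444·(8.299 − 330) + m·2.44·(8.299 − (-29.02)) = 0
91.06 m = 39765
m = 39765/91.06 ≈ 436.7 g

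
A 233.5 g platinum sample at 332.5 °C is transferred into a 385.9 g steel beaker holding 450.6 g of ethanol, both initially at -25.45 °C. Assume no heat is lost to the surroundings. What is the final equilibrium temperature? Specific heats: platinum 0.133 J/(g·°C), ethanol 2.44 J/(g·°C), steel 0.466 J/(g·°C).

T_f ≈ -17.0 °C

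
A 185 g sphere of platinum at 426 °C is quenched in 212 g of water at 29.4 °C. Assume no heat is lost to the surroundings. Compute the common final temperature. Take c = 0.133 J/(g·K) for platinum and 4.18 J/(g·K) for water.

T_f ≈ 40.1 °C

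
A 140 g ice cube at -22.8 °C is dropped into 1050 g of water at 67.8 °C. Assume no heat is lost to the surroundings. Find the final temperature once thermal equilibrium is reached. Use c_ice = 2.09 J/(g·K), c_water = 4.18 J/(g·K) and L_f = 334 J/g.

T_f ≈ 49.1 °C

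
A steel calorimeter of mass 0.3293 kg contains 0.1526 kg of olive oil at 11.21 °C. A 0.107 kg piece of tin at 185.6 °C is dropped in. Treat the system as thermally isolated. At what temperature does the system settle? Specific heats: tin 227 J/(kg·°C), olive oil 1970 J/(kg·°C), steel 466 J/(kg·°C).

T_f ≈ 20.1 °C

With ΣQ=0 the equilibrium temperature is the m·c-weighted mean:
T_f = (24.29×185.6 + 300.62×11.21 + 153.45×11.21) / (24.29 + 300.62 + 153.45)
    = 9598.2 / 478.36 ≈ 20.06 °C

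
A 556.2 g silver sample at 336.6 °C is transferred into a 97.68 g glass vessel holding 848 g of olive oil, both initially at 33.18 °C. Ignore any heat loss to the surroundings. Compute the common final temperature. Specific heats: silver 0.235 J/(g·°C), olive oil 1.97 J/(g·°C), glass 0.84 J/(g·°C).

Energy conservation, ΣQ = 0:
556.2*0.235*(T − 336.6) + 848*1.97*(T − 33.18) + 97.68*0.84*(T − 33.18) = 0
130.71(T − 336.6) + 1670.6(T − 33.18) + 82.05(T − 33.18) = 0
(130.71 + 1670.6 + 82.05) T = 130.71*336.6 + 1670.6*33.18 + 82.05*33.18
T ≈ 54.24 °C

T_f ≈ 54.2 °C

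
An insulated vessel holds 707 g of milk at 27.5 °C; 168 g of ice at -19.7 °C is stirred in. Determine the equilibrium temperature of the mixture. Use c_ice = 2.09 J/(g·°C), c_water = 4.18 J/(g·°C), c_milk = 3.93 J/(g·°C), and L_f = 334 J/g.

T_f ≈ 3.8 °C

Net heat exchanged in the isolated system is zero:
ice -19.7→0 °C: 168·2.09·19.7 = 6917.1
  melt ice: 168·334 = 56112
  warm the meltwater: 702.24 T
  milk cools: 707·3.93·(T − 27.5) = 2778.5(T − 27.5)
3480.8 T = 76409 − 63029 = 13380
T ≈ 3.84 °C (positive, so assuming full melt was valid).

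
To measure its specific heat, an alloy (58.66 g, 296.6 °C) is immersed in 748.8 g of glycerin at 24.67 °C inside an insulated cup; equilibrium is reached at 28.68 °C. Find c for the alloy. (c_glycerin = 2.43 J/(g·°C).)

c ≈ 0.464 J/(g·°C)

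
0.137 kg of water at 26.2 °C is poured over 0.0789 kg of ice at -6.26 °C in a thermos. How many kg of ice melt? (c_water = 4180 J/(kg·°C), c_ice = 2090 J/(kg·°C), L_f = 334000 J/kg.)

Cooling the water to 0 °C releases 0.137·4180·26.2 = 15004 J.
Warming the ice to 0 °C takes 0.0789·2090·6.26 = 1032.3 J, leaving 13971 J for melting.
Melting all 0.0789 kg of ice would need 0.0789·334000 = 26353 J.
Since 13971 < 26353 J, not all the ice melts; equilibrium is at 0 °C.
m_melted·334000 = 13971  ⇒  m_melted ≈ 0.04183 kg.

m_melted ≈ 0.0418 kg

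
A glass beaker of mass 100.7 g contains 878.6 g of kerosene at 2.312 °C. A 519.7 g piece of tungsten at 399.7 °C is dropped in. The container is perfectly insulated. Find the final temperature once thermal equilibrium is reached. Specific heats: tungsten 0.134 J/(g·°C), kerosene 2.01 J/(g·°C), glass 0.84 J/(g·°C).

T_f ≈ 16.7 °C

Let T be the final temperature. ΣQ_i = 0:
519.7*0.134*(T − 399.7) + 878.6*2.01*(T − 2.312) + 100.7*0.84*(T − 2.312) = 0
(69.64 + 1766 + 84.59) T = 69.64*399.7 + 1766*2.312 + 84.59*2.312
T = 32114/1920.2 ≈ 16.72 °C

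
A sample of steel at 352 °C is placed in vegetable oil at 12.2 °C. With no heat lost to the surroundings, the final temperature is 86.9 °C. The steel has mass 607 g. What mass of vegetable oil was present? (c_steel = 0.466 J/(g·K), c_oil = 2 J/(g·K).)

m ≈ 502 g

|Q_steel| = |Q_oil|:
607×0.466×(352 − 86.9) = m×2×(86.9 − 12.2)
149.4 m = 74987  ⇒  m ≈ 501.9 g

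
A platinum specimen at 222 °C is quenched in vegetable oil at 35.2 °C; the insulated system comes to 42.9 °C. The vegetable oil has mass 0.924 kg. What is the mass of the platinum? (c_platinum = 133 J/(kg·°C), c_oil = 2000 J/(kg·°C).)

m ≈ 0.597 kg

Heat lost by the platinum = heat gained by the oil:
m×133×(222 − 42.9) = 0.924×2000×(42.9 − 35.2)
23820 m = 14230  ⇒  m ≈ 0.5974 kg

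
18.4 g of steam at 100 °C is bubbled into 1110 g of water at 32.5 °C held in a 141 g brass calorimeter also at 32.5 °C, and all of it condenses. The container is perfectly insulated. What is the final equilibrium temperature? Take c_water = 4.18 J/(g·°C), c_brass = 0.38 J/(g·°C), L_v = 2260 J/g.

T_f ≈ 42.3 °C

Conservation of energy gives ΣQ = 0:
latent heat released on condensation: 18.4·2260 = 41584; condensed water 100 °C→T: 76.91(T − 100); original water: 4639.8(T − 32.5); brass cup: 141·0.38·(T − 32.5) = 53.58(T − 32.5)
4770.3 T = 41584 + 7691.2 + 152535 = 201810
T ≈ 42.31 °C, under the boiling point, so the assumption holds.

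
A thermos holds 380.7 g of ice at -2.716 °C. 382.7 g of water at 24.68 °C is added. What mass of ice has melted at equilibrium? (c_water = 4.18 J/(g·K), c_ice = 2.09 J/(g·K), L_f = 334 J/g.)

m_melted ≈ 112 g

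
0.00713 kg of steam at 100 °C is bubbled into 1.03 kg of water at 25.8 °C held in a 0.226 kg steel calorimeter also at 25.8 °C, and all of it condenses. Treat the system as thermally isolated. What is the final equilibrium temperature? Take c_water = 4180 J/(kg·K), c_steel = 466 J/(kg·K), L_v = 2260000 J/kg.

Setting the total heat transfer to zero:
condense steam: −0.00713·2260000 = −16114
  condensate cools 100→T: 0.00713·4180·(T − 100) = 29.8(T − 100)
  original water: 4305.4(T − 25.8)
  steel cup: 0.226·466·(T − 25.8) = 105.32(T − 25.8)
4440.5 T = 16114 + 2980.3 + 113796 = 132891
T ≈ 29.93 °C, under the boiling point, so the assumption holds.

T_f ≈ 29.9 °C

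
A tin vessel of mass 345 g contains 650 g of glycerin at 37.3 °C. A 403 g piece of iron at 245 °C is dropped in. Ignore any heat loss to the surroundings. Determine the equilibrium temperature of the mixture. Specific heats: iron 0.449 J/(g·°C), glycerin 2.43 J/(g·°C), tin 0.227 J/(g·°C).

T_f ≈ 57.7 °C

Conservation of energy gives ΣQ = 0:
403×0.449×(T − 245) + 650×2.43×(T − 37.3) + 345×0.227×(T − 37.3) = 0
180.95(T − 245) + 1579.5(T − 37.3) + 78.31(T − 37.3) = 0
(180.95 + 1579.5 + 78.31) T = 180.95×245 + 1579.5×37.3 + 78.31×37.3
T = 106169/1838.8 ≈ 57.74 °C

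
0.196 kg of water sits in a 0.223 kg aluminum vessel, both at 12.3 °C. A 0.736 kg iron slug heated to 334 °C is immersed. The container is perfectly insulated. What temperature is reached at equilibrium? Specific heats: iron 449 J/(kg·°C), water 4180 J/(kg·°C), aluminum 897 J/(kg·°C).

T_f ≈ 91.1 °C

Let T be the final temperature. ΣQ_i = 0:
0.736*449*(T − 334) + 0.196*4180*(T − 12.3) + 0.223*897*(T − 12.3) = 0
330.46(T − 334) + 819.28(T − 12.3) + 200.03(T − 12.3) = 0
1349.8 T = 122913
T = 122913 / 1349.8 = 91.1 °C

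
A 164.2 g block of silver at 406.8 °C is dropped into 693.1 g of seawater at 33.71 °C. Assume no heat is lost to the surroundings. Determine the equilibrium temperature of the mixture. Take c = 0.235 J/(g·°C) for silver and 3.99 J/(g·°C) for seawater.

T_f ≈ 38.8 °C

Let T be the final temperature. ΣQ_i = 0:
164.2·0.235·(T − 406.8) + 693.1·3.99·(T − 33.71) = 0
38.59(T − 406.8) + 2765.5(T − 33.71) = 0
2804.1 T = 108921
T = 108921 / 2804.1 = 38.8 °C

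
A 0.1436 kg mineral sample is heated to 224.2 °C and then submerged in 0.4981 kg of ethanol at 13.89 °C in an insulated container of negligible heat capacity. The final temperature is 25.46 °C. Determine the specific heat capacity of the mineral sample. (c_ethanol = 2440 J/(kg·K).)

c ≈ 493 J/(kg·K)

Conservation of energy gives ΣQ = 0:
0.1436·c·(25.46 − 224.2) + 0.4981·2440·(25.46 − 13.89) = 0
-28.54 c = -14062
c = -14062/-28.54 ≈ 492.7 J/(kg·K)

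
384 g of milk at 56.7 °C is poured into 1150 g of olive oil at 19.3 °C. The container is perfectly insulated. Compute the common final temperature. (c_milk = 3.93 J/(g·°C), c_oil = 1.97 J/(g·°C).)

T_f ≈ 34.3 °C

Heat lost by the milk equals heat gained by the oil:
384*3.93*(56.7 − T) = 1150*1.97*(T − 19.3)
1509.1(56.7 − T) = 2265.5(T − 19.3)
3774.6 T = 129291  ⇒  T ≈ 34.25 °C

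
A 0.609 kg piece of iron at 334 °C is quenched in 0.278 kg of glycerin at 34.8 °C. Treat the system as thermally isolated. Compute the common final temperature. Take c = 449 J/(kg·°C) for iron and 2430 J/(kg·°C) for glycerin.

T_f ≈ 121.0 °C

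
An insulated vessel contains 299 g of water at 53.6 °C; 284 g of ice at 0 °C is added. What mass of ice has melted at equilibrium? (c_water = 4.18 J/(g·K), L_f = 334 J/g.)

m_melted ≈ 201 g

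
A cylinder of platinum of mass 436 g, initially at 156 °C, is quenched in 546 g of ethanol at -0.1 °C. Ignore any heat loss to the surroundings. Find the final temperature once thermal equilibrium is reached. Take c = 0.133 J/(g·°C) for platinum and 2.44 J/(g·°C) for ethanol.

T_f ≈ 6.4 °C

Net heat exchanged in the isolated system is zero:
436·0.133·(T − 156) + 546·2.44·(T − (-0.1)) = 0
57.99(T − 156) + 1332.2(T − (-0.1)) = 0
1390.2 T = 8912.9
T ≈ 6.41 °C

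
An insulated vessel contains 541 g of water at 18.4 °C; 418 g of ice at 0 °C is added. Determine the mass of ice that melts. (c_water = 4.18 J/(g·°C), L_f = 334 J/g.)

m_melted ≈ 125 g

Cooling the water to 0 °C releases 541·4.18·18.4 = 41609 J.
Melting all 418 g of ice would need 418·334 = 139612 J.
Since 41609 < 139612 J, not all the ice melts; equilibrium is at 0 °C.
m_melted·334 = 41609  ⇒  m_melted ≈ 124.6 g.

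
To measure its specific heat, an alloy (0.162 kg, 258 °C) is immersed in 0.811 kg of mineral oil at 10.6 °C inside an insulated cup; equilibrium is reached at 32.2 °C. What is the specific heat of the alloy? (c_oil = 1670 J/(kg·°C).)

Heat lost by the alloy = heat gained by the oil:
0.162×c×(258 − 32.2) = 0.811×1670×(32.2 − 10.6)
36.58 c = 29254  ⇒  c ≈ 799.7 J/(kg·°C)

c ≈ 800 J/(kg·°C)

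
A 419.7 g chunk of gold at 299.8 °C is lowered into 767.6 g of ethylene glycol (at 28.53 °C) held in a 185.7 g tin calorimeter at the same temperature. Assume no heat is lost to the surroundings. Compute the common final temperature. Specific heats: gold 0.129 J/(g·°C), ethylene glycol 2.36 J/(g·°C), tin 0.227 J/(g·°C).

T_f ≈ 36.2 °C

Conservation of energy gives ΣQ = 0:
419.7×0.129×(T − 299.8) + 767.6×2.36×(T − 28.53) + 185.7×0.227×(T − 28.53) = 0
54.14(T − 299.8) + 1811.5(T − 28.53) + 42.15(T − 28.53) = 0
1907.8 T = 69117
T = 69117/1907.8 ≈ 36.23 °C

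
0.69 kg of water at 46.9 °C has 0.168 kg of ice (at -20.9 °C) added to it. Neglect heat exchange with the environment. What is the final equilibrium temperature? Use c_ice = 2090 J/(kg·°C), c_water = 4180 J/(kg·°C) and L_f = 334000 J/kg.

T_f ≈ 20.0 °C

Let T be the final temperature. ΣQ_i = 0:
warm ice to 0 °C: 0.168·2090·(0 − (-20.9)) = 7338.4
  latent heat to melt: 0.168·334000 = 56112
  meltwater 0→T: 0.168·4180·T = 702.24 T
  water cools: 0.69·4180·(T − 46.9) = 2884.2(T − 46.9)
3586.4 T = 135269 − 63450 = 71819
T ≈ 20.03 °C. Since T > 0 °C, the all-ice-melts assumption holds.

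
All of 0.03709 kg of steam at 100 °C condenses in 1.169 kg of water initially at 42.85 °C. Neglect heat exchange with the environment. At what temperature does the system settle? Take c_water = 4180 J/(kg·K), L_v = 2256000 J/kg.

Taking heat into each body as positive, Σ m c ΔT = 0:
condense steam: −0.03709×2256000 = −83675
  condensate cools 100→T: 0.03709×4180×(T − 100) = 155.04(T − 100)
  original water: 4886.4(T − 42.85)
5041.5 T = 83675 + 15504 + 209383 = 308562
T ≈ 61.20 °C (< 100 °C, so full condensation is consistent).

T_f ≈ 61.2 °C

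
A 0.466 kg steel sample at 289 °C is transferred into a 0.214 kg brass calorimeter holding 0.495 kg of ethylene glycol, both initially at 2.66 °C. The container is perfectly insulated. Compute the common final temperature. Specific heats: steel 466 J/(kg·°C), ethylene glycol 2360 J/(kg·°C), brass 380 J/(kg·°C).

T_f ≈ 45.1 °C

Energy conservation, ΣQ = 0:
0.466·466·(T − 289) + 0.495·2360·(T − 2.66) + 0.214·380·(T − 2.66) = 0
217.16(T − 289) + 1168.2(T − 2.66) + 81.32(T − 2.66) = 0
(217.16 + 1168.2 + 81.32) T = 217.16·289 + 1168.2·2.66 + 81.32·2.66
T ≈ 45.06 °C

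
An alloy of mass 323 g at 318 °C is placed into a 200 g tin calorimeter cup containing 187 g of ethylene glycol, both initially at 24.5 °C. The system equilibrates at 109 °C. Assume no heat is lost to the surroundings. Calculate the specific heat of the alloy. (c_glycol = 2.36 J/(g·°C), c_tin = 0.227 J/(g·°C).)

Taking heat into each body as positive, Σ m c ΔT = 0:
323·c·(109 − 318) + 187·2.36·(109 − 24.5) + 200·0.227·(109 − 24.5) = 0
-67507 c = -41128
c = -41128/-67507 ≈ 0.6092 J/(g·°C)

c ≈ 0.609 J/(g·°C)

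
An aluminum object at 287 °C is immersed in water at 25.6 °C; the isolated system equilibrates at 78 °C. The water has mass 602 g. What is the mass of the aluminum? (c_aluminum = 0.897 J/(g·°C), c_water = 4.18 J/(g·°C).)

Taking heat into each body as positive, Σ m c ΔT = 0:
m×0.897×(78 − 287) + 602×4.18×(78 − 25.6) = 0
-187.47 m = -131857
m = -131857/-187.47 ≈ 703.3 g

m ≈ 703 g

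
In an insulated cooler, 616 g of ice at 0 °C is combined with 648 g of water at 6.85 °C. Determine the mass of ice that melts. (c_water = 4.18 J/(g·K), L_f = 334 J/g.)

Water can give up m c ΔT = 648×4.18×6.85 = 18554 J before reaching 0 °C.
Melting all 616 g of ice would need 616×334 = 205744 J.
Since 18554 < 205744 J, not all the ice melts; equilibrium is at 0 °C.
m_melt = 18554 / L_f = 55.55 g.

m_melted ≈ 55.6 g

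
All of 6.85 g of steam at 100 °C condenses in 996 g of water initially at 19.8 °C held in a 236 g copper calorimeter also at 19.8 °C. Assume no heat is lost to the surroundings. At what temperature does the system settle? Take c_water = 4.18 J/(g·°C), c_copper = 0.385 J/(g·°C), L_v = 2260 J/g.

Net heat exchanged in the isolated system is zero:
steam→water at 100 °C releases m L_v = 6.85·2260 = 15481
  condensed water 100 °C→T: 28.63(T − 100)
  original water: 4163.3(T − 19.8)
  cup: 90.86(T − 19.8)
4282.8 T = 15481 + 2863.3 + 84232 = 102576
T ≈ 23.95 °C — below 100 °C, confirming all the steam condensed.

T_f ≈ 24.0 °C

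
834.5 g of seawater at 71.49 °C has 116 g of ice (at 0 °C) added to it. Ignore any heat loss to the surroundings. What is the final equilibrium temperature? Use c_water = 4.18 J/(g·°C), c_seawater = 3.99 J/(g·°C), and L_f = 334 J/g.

Net heat exchanged in the isolated system is zero:
melt ice: 116·334 = 38744
  warm the meltwater: 484.88 T
  seawater: 3329.7(T − 71.49)
3814.5 T = 238037 − 38744 = 199293
T ≈ 52.25 °C (positive, so assuming full melt was valid).

T_f ≈ 52.2 °C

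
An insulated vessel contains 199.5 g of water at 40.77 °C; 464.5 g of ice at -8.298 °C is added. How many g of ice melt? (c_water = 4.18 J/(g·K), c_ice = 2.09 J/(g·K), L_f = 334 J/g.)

m_melted ≈ 77.7 g

Heat available from the water dropping to 0 °C: 199.5·4.18·40.77 = 33999 J.
Warming the ice to 0 °C takes 464.5·2.09·8.298 = 8055.7 J, leaving 25943 J for melting.
To melt every bit of ice: 464.5·334 = 155143 J.
Since 25943 < 155143 J, not all the ice melts; equilibrium is at 0 °C.
Mass melted = 25943/334 ≈ 77.67 g.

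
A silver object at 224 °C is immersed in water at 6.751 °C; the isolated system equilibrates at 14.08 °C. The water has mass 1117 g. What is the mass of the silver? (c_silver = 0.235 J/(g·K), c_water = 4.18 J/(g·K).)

m ≈ 694 g

Heat gained plus heat lost sum to zero:
m·0.235·(14.08 − 224) + 1117·4.18·(14.08 − 6.751) = 0
-49.33 m = -34220
m = -34220/-49.33 ≈ 693.7 g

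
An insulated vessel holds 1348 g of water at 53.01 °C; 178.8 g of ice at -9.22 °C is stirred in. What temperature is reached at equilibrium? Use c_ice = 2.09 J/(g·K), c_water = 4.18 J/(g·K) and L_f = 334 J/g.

T_f ≈ 36.9 °C

Sum of m c ΔT and latent-heat terms is zero:
ice -9.22→0 °C: 178.8×2.09×9.22 = 3445.4; fusion: m_ice L_f = 178.8×334 = 59719; meltwater 0→T: 178.8×4.18×T = 747.38 T; water: 5634.6(T − 53.01)
6382 T = 298692 − 63165 = 235528
T ≈ 36.90 °C — above 0 °C, consistent with complete melting.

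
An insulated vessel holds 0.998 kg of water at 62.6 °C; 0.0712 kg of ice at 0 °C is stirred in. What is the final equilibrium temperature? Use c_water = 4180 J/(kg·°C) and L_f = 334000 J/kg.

T_f ≈ 53.1 °C

Heat gained plus heat lost sum to zero:
latent heat to melt: 0.0712×334000 = 23781; meltwater 0→T: 0.0712×4180×T = 297.62 T; water cools: 0.998×4180×(T − 62.6) = 4171.6(T − 62.6)
4469.3 T = 261145 − 23781 = 237364
T ≈ 53.11 °C. Since T > 0 °C, the all-ice-melts assumption holds.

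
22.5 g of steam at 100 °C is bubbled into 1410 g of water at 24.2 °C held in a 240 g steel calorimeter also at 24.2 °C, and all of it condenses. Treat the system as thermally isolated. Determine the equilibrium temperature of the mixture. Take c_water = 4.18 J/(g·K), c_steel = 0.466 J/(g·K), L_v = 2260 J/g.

T_f ≈ 33.7 °C

Energy conservation, ΣQ = 0:
latent heat released on condensation: 22.5·2260 = 50850; condensate cools 100→T: 22.5·4.18·(T − 100) = 94.05(T − 100); original water: 5893.8(T − 24.2); steel cup: 240·0.466·(T − 24.2) = 111.84(T − 24.2)
6099.7 T = 50850 + 9405 + 145336 = 205591
T ≈ 33.71 °C — below 100 °C, confirming all the steam condensed.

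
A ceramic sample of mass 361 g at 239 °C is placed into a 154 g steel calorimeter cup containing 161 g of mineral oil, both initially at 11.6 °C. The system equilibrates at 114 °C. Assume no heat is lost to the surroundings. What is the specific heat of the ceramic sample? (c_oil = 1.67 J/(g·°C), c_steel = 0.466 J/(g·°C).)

c ≈ 0.773 J/(g·°C)

Setting the total heat transfer to zero:
361·c·(114 − 239) + 161·1.67·(114 − 11.6) + 154·0.466·(114 − 11.6) = 0
-45125 c = -34881
c = -34881/-45125 ≈ 0.773 J/(g·°C)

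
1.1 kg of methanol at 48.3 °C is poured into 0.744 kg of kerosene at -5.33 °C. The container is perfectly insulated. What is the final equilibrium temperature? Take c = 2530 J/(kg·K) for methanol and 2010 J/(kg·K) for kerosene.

|Q_methanol| = |Q_kerosene|:
1.1*2530*(48.3 − T) = 0.744*2010*(T − (-5.33))
2783(48.3 − T) = 1495.4(T − (-5.33))
4278.4 T = 126448  ⇒  T ≈ 29.55 °C

T_f ≈ 29.6 °C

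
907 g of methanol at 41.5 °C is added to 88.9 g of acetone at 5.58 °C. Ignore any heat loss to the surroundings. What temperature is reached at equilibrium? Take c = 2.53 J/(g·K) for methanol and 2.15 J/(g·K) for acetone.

T_f ≈ 38.7 °C

T_f is the heat-capacity-weighted average of the initial temperatures:
T_f = (2294.7×41.5 + 191.13×5.58) / (2294.7 + 191.13)
    = 96297 / 2485.8 ≈ 38.74 °C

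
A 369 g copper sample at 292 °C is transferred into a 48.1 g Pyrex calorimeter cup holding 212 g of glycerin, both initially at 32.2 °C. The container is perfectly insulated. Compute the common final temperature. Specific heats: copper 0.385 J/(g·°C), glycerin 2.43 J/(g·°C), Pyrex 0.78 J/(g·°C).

T_f ≈ 85.3 °C

T_f = Σ m_i c_i T_i / Σ m_i c_i:
T_f = (142.06×292 + 515.16×32.2 + 37.52×32.2) / (142.06 + 515.16 + 37.52)
    = 59279 / 694.74 ≈ 85.33 °C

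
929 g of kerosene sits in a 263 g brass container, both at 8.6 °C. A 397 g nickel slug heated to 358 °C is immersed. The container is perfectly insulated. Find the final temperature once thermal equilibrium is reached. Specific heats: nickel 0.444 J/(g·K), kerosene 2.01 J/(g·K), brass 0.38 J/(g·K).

T_f ≈ 37.3 °C

Heat gained plus heat lost sum to zero:
397×0.444×(T − 358) + 929×2.01×(T − 8.6) + 263×0.38×(T − 8.6) = 0
(176.27 + 1867.3 + 99.94) T = 176.27×358 + 1867.3×8.6 + 99.94×8.6
T ≈ 37.33 °C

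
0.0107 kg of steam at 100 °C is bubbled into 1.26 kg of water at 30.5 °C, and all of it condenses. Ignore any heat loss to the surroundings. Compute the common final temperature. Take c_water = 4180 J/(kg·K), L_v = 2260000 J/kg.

T_f ≈ 35.6 °C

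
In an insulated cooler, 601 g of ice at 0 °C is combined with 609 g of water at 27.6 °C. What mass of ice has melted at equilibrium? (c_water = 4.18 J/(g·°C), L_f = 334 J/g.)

Cooling the water to 0 °C releases 609×4.18×27.6 = 70259 J.
To melt every bit of ice: 601×334 = 200734 J.
70259 J < 200734 J, so only part of the ice melts and the system sits at 0 °C.
m_melted×334 = 70259  ⇒  m_melted ≈ 210.4 g.

m_melted ≈ 210 g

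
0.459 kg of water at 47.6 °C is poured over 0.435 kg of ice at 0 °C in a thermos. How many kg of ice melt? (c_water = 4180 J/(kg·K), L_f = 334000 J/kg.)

m_melted ≈ 0.273 kg

Cooling the water to 0 °C releases 0.459·4180·47.6 = 91326 J.
Fully melting the ice requires m_ice L_f = 0.435·334000 = 145290 J.
Since 91326 < 145290 J, not all the ice melts; equilibrium is at 0 °C.
m_melted·334000 = 91326  ⇒  m_melted ≈ 0.2734 kg.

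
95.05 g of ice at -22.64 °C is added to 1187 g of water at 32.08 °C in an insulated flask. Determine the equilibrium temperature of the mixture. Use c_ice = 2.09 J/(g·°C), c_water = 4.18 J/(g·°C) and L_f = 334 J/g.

T_f ≈ 22.9 °C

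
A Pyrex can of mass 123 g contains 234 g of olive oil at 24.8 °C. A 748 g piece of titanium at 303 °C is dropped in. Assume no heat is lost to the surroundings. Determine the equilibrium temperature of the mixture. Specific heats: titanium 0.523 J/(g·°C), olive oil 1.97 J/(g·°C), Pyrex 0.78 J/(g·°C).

T_f ≈ 139.6 °C

Taking heat into each body as positive, Σ m c ΔT = 0:
748×0.523×(T − 303) + 234×1.97×(T − 24.8) + 123×0.78×(T − 24.8) = 0
391.2(T − 303) + 460.98(T − 24.8) + 95.94(T − 24.8) = 0
948.12 T = 132346
T = 132346/948.12 ≈ 139.59 °C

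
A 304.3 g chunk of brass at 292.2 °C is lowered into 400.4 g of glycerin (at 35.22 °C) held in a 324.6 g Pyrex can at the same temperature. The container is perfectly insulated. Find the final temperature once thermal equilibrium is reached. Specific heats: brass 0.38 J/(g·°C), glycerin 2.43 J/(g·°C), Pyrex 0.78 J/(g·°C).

Net heat exchanged in the isolated system is zero:
304.3×0.38×(T − 292.2) + 400.4×2.43×(T − 35.22) + 324.6×0.78×(T − 35.22) = 0
(115.63 + 972.97 + 253.19) T = 115.63×292.2 + 972.97×35.22 + 253.19×35.22
T ≈ 57.37 °C

T_f ≈ 57.4 °C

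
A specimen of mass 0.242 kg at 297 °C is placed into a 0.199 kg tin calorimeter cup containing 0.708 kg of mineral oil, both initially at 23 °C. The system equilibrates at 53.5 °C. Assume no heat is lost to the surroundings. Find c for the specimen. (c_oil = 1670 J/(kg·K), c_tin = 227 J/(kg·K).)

c ≈ 635 J/(kg·K)

Heat gained plus heat lost sum to zero:
0.242×c×(53.5 − 297) + 0.708×1670×(53.5 − 23) + 0.199×227×(53.5 − 23) = 0
-58.93 c = -37440
c = -37440/-58.93 ≈ 635.4 J/(kg·K)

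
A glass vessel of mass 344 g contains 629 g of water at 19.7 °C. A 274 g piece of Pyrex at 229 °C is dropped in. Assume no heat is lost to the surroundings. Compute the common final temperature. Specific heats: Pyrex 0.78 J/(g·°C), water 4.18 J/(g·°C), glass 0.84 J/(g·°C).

With ΣQ=0 the equilibrium temperature is the m·c-weighted mean:
T_f = (213.72·229 + 2629.2·19.7 + 288.96·19.7) / (213.72 + 2629.2 + 288.96)
    = 106430 / 3131.9 ≈ 33.98 °C

T_f ≈ 34.0 °C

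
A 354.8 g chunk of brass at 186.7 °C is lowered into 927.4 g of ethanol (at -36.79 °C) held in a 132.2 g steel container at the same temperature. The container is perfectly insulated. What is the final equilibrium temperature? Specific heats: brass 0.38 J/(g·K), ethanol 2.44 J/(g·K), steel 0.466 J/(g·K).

T_f ≈ -24.5 °C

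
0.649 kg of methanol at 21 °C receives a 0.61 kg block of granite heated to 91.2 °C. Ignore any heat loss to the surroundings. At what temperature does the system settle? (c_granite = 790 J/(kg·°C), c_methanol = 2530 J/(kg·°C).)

T_f ≈ 36.9 °C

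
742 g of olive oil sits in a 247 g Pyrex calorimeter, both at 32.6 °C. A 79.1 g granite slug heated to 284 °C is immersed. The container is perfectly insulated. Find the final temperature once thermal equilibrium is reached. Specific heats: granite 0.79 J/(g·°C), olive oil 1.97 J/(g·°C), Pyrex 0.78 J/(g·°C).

T_f ≈ 41.8 °C

Net heat exchanged in the isolated system is zero:
79.1×0.79×(T − 284) + 742×1.97×(T − 32.6) + 247×0.78×(T − 32.6) = 0
62.49(T − 284) + 1461.7(T − 32.6) + 192.66(T − 32.6) = 0
(62.49 + 1461.7 + 192.66) T = 62.49×284 + 1461.7×32.6 + 192.66×32.6
T = 71680/1716.9 ≈ 41.75 °C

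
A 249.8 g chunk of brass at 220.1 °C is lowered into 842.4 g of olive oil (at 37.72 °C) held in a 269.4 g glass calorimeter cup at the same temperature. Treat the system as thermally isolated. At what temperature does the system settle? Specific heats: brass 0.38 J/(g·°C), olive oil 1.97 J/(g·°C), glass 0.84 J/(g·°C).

T_f ≈ 46.5 °C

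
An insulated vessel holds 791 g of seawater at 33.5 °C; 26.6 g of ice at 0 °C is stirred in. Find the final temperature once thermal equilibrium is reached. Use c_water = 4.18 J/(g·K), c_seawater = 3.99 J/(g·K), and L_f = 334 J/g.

Energy conservation, ΣQ = 0:
fusion: m_ice L_f = 26.6·334 = 8884.4
  meltwater 0→T: 26.6·4.18·T = 111.19 T
  seawater cools: 791·3.99·(T − 33.5) = 3156.1(T − 33.5)
3267.3 T = 105729 − 8884.4 = 96845
T ≈ 29.64 °C (positive, so assuming full melt was valid).

T_f ≈ 29.6 °C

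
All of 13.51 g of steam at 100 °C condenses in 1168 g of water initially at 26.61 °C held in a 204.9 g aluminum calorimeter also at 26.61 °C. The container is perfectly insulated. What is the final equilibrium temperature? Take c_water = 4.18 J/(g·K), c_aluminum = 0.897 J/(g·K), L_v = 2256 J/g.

T_f ≈ 33.4 °C

Conservation of energy gives ΣQ = 0:
steam→water at 100 °C releases m L_v = 13.51×2256 = 30479; condensate cools 100→T: 13.51×4.18×(T − 100) = 56.47(T − 100); water warms: 1168×4.18×(T − 26.61) = 4882.2(T − 26.61); cup: 183.8(T − 26.61)
5122.5 T = 30479 + 5647.2 + 134807 = 170933
T ≈ 33.37 °C — below 100 °C, confirming all the steam condensed.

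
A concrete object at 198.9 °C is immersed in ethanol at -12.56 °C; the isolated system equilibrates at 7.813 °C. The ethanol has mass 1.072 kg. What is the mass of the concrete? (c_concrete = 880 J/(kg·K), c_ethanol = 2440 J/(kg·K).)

Net heat exchanged in the isolated system is zero:
m×880×(7.813 − 198.9) + 1.072×2440×(7.813 − (-12.56)) = 0
-168157 m = -53289
m = -53289/-168157 ≈ 0.3169 kg

m ≈ 0.317 kg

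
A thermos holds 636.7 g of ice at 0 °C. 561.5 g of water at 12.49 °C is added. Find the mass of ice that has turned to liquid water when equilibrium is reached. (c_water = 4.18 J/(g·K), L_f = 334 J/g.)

m_melted ≈ 87.8 g

Water can give up m c ΔT = 561.5·4.18·12.49 = 29315 J before reaching 0 °C.
Melting all 636.7 g of ice would need 636.7·334 = 212658 J.
Since 29315 < 212658 J, not all the ice melts; equilibrium is at 0 °C.
Mass melted = 29315/334 ≈ 87.77 g.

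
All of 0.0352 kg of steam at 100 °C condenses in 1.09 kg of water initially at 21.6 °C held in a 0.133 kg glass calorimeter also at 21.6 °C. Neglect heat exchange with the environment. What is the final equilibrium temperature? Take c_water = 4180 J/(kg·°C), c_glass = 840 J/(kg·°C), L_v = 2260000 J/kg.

T_f ≈ 40.5 °C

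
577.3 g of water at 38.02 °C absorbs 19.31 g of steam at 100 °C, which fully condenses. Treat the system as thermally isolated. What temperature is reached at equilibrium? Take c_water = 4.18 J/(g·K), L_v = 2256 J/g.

T_f ≈ 57.5 °C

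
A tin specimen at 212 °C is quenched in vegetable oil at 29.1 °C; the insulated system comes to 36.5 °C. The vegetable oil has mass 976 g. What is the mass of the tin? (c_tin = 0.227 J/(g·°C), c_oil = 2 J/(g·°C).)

m ≈ 363 g

Heat lost by the tin = heat gained by the oil:
m×0.227×(212 − 36.5) = 976×2×(36.5 − 29.1)
39.84 m = 14445  ⇒  m ≈ 362.6 g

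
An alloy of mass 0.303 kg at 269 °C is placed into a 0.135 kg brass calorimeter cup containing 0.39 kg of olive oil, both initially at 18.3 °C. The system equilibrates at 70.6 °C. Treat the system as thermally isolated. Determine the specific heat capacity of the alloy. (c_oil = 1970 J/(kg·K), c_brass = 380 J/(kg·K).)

c ≈ 713 J/(kg·K)

Let T be the final temperature. ΣQ_i = 0:
0.303·c·(70.6 − 269) + 0.39·1970·(70.6 − 18.3) + 0.135·380·(70.6 − 18.3) = 0
-60.12 c = -42865
c = -42865/-60.12 ≈ 713 J/(kg·K)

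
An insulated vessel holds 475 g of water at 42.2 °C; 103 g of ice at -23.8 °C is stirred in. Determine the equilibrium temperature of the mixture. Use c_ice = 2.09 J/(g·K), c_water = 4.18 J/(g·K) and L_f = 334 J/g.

Conservation of energy gives ΣQ = 0:
warm ice to 0 °C: 103×2.09×(0 − (-23.8)) = 5123.4; melt ice: 103×334 = 34402; warm the meltwater: 430.54 T; water: 1985.5(T − 42.2)
2416 T = 83788 − 39525 = 44263
T ≈ 18.32 °C (positive, so assuming full melt was valid).

T_f ≈ 18.3 °C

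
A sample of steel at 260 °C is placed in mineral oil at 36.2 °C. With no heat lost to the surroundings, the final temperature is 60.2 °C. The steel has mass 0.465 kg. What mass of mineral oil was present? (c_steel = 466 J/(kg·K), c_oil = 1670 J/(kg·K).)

Heat lost by the steel = heat gained by the oil:
0.465×466×(260 − 60.2) = m×1670×(60.2 − 36.2)
40080 m = 43295  ⇒  m ≈ 1.08 kg

m ≈ 1.08 kg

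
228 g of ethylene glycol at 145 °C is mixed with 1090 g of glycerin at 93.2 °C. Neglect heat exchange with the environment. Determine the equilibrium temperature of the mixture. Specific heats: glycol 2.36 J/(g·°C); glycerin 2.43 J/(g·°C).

Net heat exchanged in the isolated system is zero:
228*2.36*(T − 145) + 1090*2.43*(T − 93.2) = 0
538.08(T − 145) + 2648.7(T − 93.2) = 0
3186.8 T = 324880
T = 324880 / 3186.8 = 102 °C

T_f ≈ 101.9 °C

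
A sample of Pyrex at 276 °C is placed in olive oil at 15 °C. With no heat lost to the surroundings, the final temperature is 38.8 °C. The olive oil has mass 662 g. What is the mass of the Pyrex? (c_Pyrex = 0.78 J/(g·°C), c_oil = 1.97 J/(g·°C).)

Net heat exchanged in the isolated system is zero:
m×0.78×(38.8 − 276) + 662×1.97×(38.8 − 15) = 0
-185.02 m = -31039
m = -31039/-185.02 ≈ 167.8 g

m ≈ 168 g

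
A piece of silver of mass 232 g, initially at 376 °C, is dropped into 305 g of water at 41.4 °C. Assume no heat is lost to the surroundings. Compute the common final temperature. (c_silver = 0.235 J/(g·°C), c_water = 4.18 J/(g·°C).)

T_f ≈ 55.1 °C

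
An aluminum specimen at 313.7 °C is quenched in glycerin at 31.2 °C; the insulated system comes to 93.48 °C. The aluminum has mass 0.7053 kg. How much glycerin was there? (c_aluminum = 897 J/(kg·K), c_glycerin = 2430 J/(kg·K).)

m ≈ 0.921 kg

Setting the total heat transfer to zero:
0.7053·897·(93.48 − 313.7) + m·2430·(93.48 − 31.2) = 0
151340 m = 139323
m = 139323/151340 ≈ 0.9206 kg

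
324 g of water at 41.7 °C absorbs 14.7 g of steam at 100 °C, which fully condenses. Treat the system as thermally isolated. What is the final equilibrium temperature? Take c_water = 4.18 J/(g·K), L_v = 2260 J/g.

T_f ≈ 67.7 °C

Sum of m c ΔT and latent-heat terms is zero:
steam→water at 100 °C releases m L_v = 14.7×2260 = 33222
  condensate cools 100→T: 14.7×4.18×(T − 100) = 61.45(T − 100)
  water warms: 324×4.18×(T − 41.7) = 1354.3(T − 41.7)
1415.8 T = 33222 + 6144.6 + 56475 = 95842
T ≈ 67.70 °C — below 100 °C, confirming all the steam condensed.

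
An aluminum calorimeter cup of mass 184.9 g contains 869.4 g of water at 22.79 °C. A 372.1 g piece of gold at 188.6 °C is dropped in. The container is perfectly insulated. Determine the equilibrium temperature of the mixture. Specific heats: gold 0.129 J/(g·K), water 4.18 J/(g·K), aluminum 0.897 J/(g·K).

T_f ≈ 24.9 °C

Energy conservation, ΣQ = 0:
372.1*0.129*(T − 188.6) + 869.4*4.18*(T − 22.79) + 184.9*0.897*(T − 22.79) = 0
48(T − 188.6) + 3634.1(T − 22.79) + 165.86(T − 22.79) = 0
(48 + 3634.1 + 165.86) T = 48*188.6 + 3634.1*22.79 + 165.86*22.79
T = 95654 / 3847.9 = 24.9 °C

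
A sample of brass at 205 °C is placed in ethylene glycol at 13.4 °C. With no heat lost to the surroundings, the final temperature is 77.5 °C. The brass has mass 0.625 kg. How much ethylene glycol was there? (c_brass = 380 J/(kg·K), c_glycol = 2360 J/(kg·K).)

m ≈ 0.2 kg

|Q_brass| = |Q_glycol|:
0.625·380·(205 − 77.5) = m·2360·(77.5 − 13.4)
151276 m = 30281  ⇒  m ≈ 0.2002 kg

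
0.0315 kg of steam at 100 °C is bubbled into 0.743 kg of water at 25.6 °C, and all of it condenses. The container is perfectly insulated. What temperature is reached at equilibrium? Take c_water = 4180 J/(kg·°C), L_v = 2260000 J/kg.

T_f ≈ 50.6 °C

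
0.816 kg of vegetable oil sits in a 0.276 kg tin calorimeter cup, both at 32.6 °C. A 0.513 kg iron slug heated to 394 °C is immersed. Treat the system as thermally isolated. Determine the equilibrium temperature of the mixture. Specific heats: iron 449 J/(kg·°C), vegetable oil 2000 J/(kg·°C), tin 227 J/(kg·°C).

Conservation of energy gives ΣQ = 0:
0.513*449*(T − 394) + 0.816*2000*(T − 32.6) + 0.276*227*(T − 32.6) = 0
230.34(T − 394) + 1632(T − 32.6) + 62.65(T − 32.6) = 0
(230.34 + 1632 + 62.65) T = 230.34*394 + 1632*32.6 + 62.65*32.6
T = 145998/1925 ≈ 75.84 °C

T_f ≈ 75.8 °C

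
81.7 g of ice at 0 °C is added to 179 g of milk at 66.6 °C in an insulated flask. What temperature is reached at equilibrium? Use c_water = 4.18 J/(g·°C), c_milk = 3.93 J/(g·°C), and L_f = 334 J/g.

T_f ≈ 18.7 °C

Net heat exchanged in the isolated system is zero:
latent heat to melt: 81.7×334 = 27288; warm the meltwater: 341.51 T; milk cools: 179×3.93×(T − 66.6) = 703.47(T − 66.6)
1045 T = 46851 − 27288 = 19563
T ≈ 18.72 °C. Since T > 0 °C, the all-ice-melts assumption holds.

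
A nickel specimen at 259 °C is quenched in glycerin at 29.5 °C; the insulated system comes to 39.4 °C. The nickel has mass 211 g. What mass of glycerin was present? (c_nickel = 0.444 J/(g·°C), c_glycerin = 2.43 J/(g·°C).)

m ≈ 855 g

Heat gained plus heat lost sum to zero:
211×0.444×(39.4 − 259) + m×2.43×(39.4 − 29.5) = 0
24.06 m = 20573
m = 20573/24.06 ≈ 855.2 g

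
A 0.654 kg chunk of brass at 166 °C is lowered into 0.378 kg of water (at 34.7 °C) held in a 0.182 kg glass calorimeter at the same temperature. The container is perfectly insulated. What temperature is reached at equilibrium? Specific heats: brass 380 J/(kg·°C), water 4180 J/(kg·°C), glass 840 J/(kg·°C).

T_f ≈ 51.2 °C

Conservation of energy gives ΣQ = 0:
0.654·380·(T − 166) + 0.378·4180·(T − 34.7) + 0.182·840·(T − 34.7) = 0
248.52(T − 166) + 1580(T − 34.7) + 152.88(T − 34.7) = 0
(248.52 + 1580 + 152.88) T = 248.52·166 + 1580·34.7 + 152.88·34.7
T ≈ 51.17 °C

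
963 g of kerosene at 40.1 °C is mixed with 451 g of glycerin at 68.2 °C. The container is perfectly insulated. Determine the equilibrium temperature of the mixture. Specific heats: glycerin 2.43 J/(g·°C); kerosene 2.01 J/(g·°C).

T_f ≈ 50.3 °C

Net heat exchanged in the isolated system is zero:
451×2.43×(T − 68.2) + 963×2.01×(T − 40.1) = 0
3031.6 T = 152361
T ≈ 50.26 °C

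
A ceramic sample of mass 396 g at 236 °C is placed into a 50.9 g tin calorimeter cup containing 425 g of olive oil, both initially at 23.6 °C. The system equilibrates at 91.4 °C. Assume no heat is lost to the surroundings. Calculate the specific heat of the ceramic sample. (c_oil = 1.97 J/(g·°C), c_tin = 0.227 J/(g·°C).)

c ≈ 1.01 J/(g·°C)

Conservation of energy gives ΣQ = 0:
396·c·(91.4 − 236) + 425·1.97·(91.4 − 23.6) + 50.9·0.227·(91.4 − 23.6) = 0
-57262 c = -57549
c = -57549/-57262 ≈ 1.005 J/(g·°C)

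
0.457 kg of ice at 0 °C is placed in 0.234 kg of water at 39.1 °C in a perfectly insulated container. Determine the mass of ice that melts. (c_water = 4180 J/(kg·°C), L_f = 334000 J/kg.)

Heat available from the water dropping to 0 °C: 0.234·4180·39.1 = 38244 J.
Fully melting the ice requires m_ice L_f = 0.457·334000 = 152638 J.
38244 J < 152638 J, so only part of the ice melts and the system sits at 0 °C.
Mass melted = 38244/334000 ≈ 0.1145 kg.

m_melted ≈ 0.115 kg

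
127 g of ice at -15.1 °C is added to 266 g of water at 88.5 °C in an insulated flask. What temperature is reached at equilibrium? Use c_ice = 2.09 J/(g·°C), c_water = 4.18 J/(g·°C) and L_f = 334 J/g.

T_f ≈ 31.6 °C

Energy balance with sensible and latent terms:
ice -15.1→0 °C: 127×2.09×15.1 = 4008
  melt ice: 127×334 = 42418
  warm the meltwater: 530.86 T
  water: 1111.9(T − 88.5)
1642.7 T = 98401 − 46426 = 51975
T ≈ 31.64 °C. Since T > 0 °C, the all-ice-melts assumption holds.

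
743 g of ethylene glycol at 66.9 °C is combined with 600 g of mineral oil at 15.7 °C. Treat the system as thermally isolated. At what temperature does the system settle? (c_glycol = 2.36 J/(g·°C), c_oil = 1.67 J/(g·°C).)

T_f ≈ 48.3 °C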